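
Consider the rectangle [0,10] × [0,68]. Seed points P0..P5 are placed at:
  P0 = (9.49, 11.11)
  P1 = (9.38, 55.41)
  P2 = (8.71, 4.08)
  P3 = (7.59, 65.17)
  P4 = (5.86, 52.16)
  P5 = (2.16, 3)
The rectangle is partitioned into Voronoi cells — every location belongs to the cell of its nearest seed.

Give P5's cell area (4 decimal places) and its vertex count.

Area of P5's cell: 53.1929 (4 vertices)

1. box [0,10]×[0,68]: [(0, 0) (10, 0) (10, 68) (0, 68)]
2. ⊥bis P5·P0 via (5.825,7.055): [(0, 12.3198) (0, 0) (10, 0) (10, 3.2815)]  |A|=78.0065
3. ⊥bis P5·P1 via (5.77,29.205): [(0, 12.3198) (0, 0) (10, 0) (10, 3.2815)]  |A|=78.0065
4. ⊥bis P5·P2 via (5.435,3.54): [(4.6856, 8.0848) (0, 12.3198) (0, 0) (6.0187, 0)]  |A|=53.1929
5. ⊥bis P5·P3 via (4.875,34.085): [(4.6856, 8.0848) (0, 12.3198) (0, 0) (6.0187, 0)]  |A|=53.1929
6. ⊥bis P5·P4 via (4.01,27.58): [(4.6856, 8.0848) (0, 12.3198) (0, 0) (6.0187, 0)]  |A|=53.1929
7. canonical 4-gon: [(4.6856, 8.0848) (0, 12.3198) (0, 0) (6.0187, 0)]
8. shoelace: 53.1929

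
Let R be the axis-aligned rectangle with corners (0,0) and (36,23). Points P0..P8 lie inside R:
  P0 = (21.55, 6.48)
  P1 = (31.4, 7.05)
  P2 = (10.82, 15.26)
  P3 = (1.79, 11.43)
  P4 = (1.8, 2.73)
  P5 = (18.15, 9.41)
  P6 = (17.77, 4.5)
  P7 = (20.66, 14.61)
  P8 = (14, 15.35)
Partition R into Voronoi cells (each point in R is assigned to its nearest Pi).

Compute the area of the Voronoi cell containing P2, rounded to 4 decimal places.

Area of P2's cell: 105.5036

1. box [0,36]×[0,23]: [(0, 0) (36, 0) (36, 23) (0, 23)]
2. ⊥bis P2·P0 via (16.185,10.87): [(0, 0) (7.2904, 0) (26.1106, 23) (0, 23)]  |A|=384.1117
3. ⊥bis P2·P1 via (21.11,11.155): [(0, 0) (7.2904, 0) (25.5735, 22.3436) (25.8353, 23) (0, 23)]  |A|=384.0214
4. ⊥bis P2·P3 via (6.305,13.345): [(10.3693, 3.7626) (25.5735, 22.3436) (25.8353, 23) (2.2099, 23)]  |A|=229.8025
5. ⊥bis P2·P4 via (6.31,8.995): [(8.9588, 7.0882) (11.5589, 5.2165) (25.5735, 22.3436) (25.8353, 23) (2.2099, 23)]  |A|=226.7991
6. ⊥bis P2·P5 via (14.485,12.335): [(8.9588, 7.0882) (9.8091, 6.4761) (22.9966, 23) (2.2099, 23)]  |A|=176.4382
7. ⊥bis P2·P6 via (14.295,9.88): [(8.9588, 7.0882) (9.4383, 6.743) (10.6432, 7.5213) (22.9966, 23) (2.2099, 23)]  |A|=176.1332
8. ⊥bis P2·P7 via (15.74,14.935): [(8.9588, 7.0882) (9.4383, 6.743) (10.6432, 7.5213) (15.666, 13.8148) (16.2727, 23) (2.2099, 23)]  |A|=145.253
9. ⊥bis P2·P8 via (12.41,15.305): [(8.9588, 7.0882) (9.4383, 6.743) (10.6432, 7.5213) (12.5622, 9.9258) (12.1922, 23) (2.2099, 23)]  |A|=105.5036
10. canonical 6-gon: [(8.9588, 7.0882) (9.4383, 6.743) (10.6432, 7.5213) (12.5622, 9.9258) (12.1922, 23) (2.2099, 23)]
11. shoelace: 105.5036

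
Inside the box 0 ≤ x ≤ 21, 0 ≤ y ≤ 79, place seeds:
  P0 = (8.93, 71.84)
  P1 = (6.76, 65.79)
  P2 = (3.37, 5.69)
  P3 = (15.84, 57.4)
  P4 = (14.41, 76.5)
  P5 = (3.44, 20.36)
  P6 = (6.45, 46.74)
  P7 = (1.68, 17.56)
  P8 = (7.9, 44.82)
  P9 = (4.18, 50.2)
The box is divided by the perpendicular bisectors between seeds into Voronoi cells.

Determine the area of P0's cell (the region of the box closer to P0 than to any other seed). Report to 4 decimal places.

Area of P0's cell: 124.1155

1. box [0,21]×[0,79]: [(0, 0) (21, 0) (21, 79) (0, 79)]
2. ⊥bis P0·P1 via (7.845,68.815): [(0, 71.6288) (21, 64.0966) (21, 79) (0, 79)]  |A|=233.8831
3. ⊥bis P0·P2 via (6.15,38.765): [(0, 71.6288) (21, 64.0966) (21, 79) (0, 79)]  |A|=233.8831
4. ⊥bis P0·P3 via (12.385,64.62): [(0, 71.6288) (15.4507, 66.087) (21, 68.7426) (21, 79) (0, 79)]  |A|=220.9921
5. ⊥bis P0·P4 via (11.67,74.17): [(0, 71.6288) (15.4507, 66.087) (17.6489, 67.139) (7.5627, 79) (0, 79)]  |A|=124.1155
6. ⊥bis P0·P5 via (6.185,46.1): [(0, 71.6288) (15.4507, 66.087) (17.6489, 67.139) (7.5627, 79) (0, 79)]  |A|=124.1155
7. ⊥bis P0·P6 via (7.69,59.29): [(0, 71.6288) (15.4507, 66.087) (17.6489, 67.139) (7.5627, 79) (0, 79)]  |A|=124.1155
8. ⊥bis P0·P7 via (5.305,44.7): [(0, 71.6288) (15.4507, 66.087) (17.6489, 67.139) (7.5627, 79) (0, 79)]  |A|=124.1155
9. ⊥bis P0·P8 via (8.415,58.33): [(0, 71.6288) (15.4507, 66.087) (17.6489, 67.139) (7.5627, 79) (0, 79)]  |A|=124.1155
10. ⊥bis P0·P9 via (6.555,61.02): [(0, 71.6288) (15.4507, 66.087) (17.6489, 67.139) (7.5627, 79) (0, 79)]  |A|=124.1155
11. canonical 5-gon: [(0, 71.6288) (15.4507, 66.087) (17.6489, 67.139) (7.5627, 79) (0, 79)]
12. shoelace: 124.1155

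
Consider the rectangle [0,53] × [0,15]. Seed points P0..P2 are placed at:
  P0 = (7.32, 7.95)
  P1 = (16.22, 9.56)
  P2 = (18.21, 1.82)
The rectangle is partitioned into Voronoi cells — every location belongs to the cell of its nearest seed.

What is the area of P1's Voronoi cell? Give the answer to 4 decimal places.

1. box [0,53]×[0,15]: [(0, 0) (53, 0) (53, 15) (0, 15)]
2. ⊥bis P1·P0 via (11.77,8.755): [(13.3538, 0) (53, 0) (53, 15) (10.6403, 15)]  |A|=615.0446
3. ⊥bis P1·P2 via (17.215,5.69): [(12.5418, 4.4885) (53, 14.8905) (53, 15) (10.6403, 15)]  |A|=224.8465
4. canonical 4-gon: [(12.5418, 4.4885) (53, 14.8905) (53, 15) (10.6403, 15)]
5. shoelace: 224.8465

Area of P1's cell: 224.8465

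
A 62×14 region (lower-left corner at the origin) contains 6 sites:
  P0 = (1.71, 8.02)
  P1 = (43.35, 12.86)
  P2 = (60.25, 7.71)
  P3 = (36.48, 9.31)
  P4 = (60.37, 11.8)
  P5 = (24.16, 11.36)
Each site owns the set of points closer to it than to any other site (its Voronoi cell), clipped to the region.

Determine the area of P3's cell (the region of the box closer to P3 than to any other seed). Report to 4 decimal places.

Area of P3's cell: 171.6514

1. box [0,62]×[0,14]: [(0, 0) (62, 0) (62, 14) (0, 14)]
2. ⊥bis P3·P0 via (19.095,8.665): [(19.4165, 0) (62, 0) (62, 14) (18.8971, 14)]  |A|=599.8052
3. ⊥bis P3·P1 via (39.915,11.085): [(19.4165, 0) (45.6431, 0) (38.4087, 14) (18.8971, 14)]  |A|=320.1675
4. ⊥bis P3·P2 via (48.365,8.51): [(19.4165, 0) (45.6431, 0) (38.4087, 14) (18.8971, 14)]  |A|=320.1675
5. ⊥bis P3·P4 via (48.425,10.555): [(19.4165, 0) (45.6431, 0) (38.4087, 14) (18.8971, 14)]  |A|=320.1675
6. ⊥bis P3·P5 via (30.32,10.335): [(28.6003, 0) (45.6431, 0) (38.4087, 14) (30.9298, 14)]  |A|=171.6514
7. canonical 4-gon: [(28.6003, 0) (45.6431, 0) (38.4087, 14) (30.9298, 14)]
8. shoelace: 171.6514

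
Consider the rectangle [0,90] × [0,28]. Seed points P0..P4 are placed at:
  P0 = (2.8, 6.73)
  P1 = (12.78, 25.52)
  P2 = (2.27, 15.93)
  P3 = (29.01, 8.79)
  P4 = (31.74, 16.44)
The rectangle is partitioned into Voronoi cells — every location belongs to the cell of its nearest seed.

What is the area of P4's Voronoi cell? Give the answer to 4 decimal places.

Area of P4's cell: 1553.9471

1. box [0,90]×[0,28]: [(0, 0) (90, 0) (90, 28) (0, 28)]
2. ⊥bis P4·P0 via (17.27,11.585): [(21.157, 0) (90, 0) (90, 28) (11.7624, 28)]  |A|=2059.128
3. ⊥bis P4·P1 via (22.26,20.98): [(17.4722, 10.9825) (21.157, 0) (90, 0) (90, 28) (25.6219, 28)]  |A|=1941.2009
4. ⊥bis P4·P2 via (17.005,16.185): [(17.4722, 10.9825) (21.157, 0) (90, 0) (90, 28) (25.6219, 28)]  |A|=1941.2009
5. ⊥bis P4·P3 via (30.375,12.615): [(20.0231, 16.3092) (65.7247, 0) (90, 0) (90, 28) (25.6219, 28)]  |A|=1553.9471
6. canonical 5-gon: [(20.0231, 16.3092) (65.7247, 0) (90, 0) (90, 28) (25.6219, 28)]
7. shoelace: 1553.9471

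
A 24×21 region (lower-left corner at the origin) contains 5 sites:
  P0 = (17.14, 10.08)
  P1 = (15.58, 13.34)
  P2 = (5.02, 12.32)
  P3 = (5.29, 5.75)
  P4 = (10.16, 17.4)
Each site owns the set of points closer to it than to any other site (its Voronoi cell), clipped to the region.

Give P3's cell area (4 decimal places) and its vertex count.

1. box [0,24]×[0,21]: [(0, 0) (24, 0) (24, 21) (0, 21)]
2. ⊥bis P3·P0 via (11.215,7.915): [(0, 0) (14.1071, 0) (6.4337, 21) (0, 21)]  |A|=215.6792
3. ⊥bis P3·P1 via (10.435,9.545): [(0, 0) (14.1071, 0) (10.8004, 9.0496) (1.9857, 21) (0, 21)]  |A|=189.1012
4. ⊥bis P3·P2 via (5.155,9.035): [(0, 8.8232) (0, 0) (14.1071, 0) (10.8004, 9.0496) (10.6448, 9.2606)]  |A|=112.636
5. ⊥bis P3·P4 via (7.725,11.575): [(0, 8.8232) (0, 0) (14.1071, 0) (10.8004, 9.0496) (10.6448, 9.2606)]  |A|=112.636
6. canonical 5-gon: [(0, 8.8232) (0, 0) (14.1071, 0) (10.8004, 9.0496) (10.6448, 9.2606)]
7. shoelace: 112.636

Area of P3's cell: 112.6360 (5 vertices)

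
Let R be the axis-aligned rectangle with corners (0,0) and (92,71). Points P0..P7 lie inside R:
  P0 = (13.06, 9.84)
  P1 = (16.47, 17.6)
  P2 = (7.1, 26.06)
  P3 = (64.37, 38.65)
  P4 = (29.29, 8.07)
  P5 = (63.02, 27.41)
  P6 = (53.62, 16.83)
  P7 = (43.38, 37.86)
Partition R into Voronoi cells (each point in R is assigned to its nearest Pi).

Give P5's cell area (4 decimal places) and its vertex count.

1. box [0,92]×[0,71]: [(0, 0) (92, 0) (92, 71) (0, 71)]
2. ⊥bis P5·P0 via (38.04,18.625): [(44.5901, 0) (92, 0) (92, 71) (19.6207, 71)]  |A|=4252.5182
3. ⊥bis P5·P1 via (39.745,22.505): [(44.3347, 0.7261) (44.5901, 0) (92, 0) (92, 71) (29.5251, 71)]  |A|=3904.5071
4. ⊥bis P5·P2 via (35.06,26.735): [(34.5692, 47.065) (44.3347, 0.7261) (44.5901, 0) (92, 0) (92, 71) (33.9914, 71)]  |A|=3851.0571
5. ⊥bis P5·P3 via (63.695,33.03): [(36.8474, 36.2546) (44.3347, 0.7261) (44.5901, 0) (92, 0) (92, 29.6304)]  |A|=1678.3277
6. ⊥bis P5·P4 via (46.155,17.74): [(36.8474, 36.2546) (37.6077, 32.647) (56.3267, 0) (92, 0) (92, 29.6304)]  |A|=1485.1112
7. ⊥bis P5·P6 via (58.32,22.12): [(43.2808, 35.4819) (83.2168, 0) (92, 0) (92, 29.6304)]  |A|=877.6075
8. ⊥bis P5·P7 via (53.2,32.635): [(54.028, 34.1911) (51.0446, 28.584) (83.2168, 0) (92, 0) (92, 29.6304)]  |A|=845.5518
9. canonical 5-gon: [(54.028, 34.1911) (51.0446, 28.584) (83.2168, 0) (92, 0) (92, 29.6304)]
10. shoelace: 845.5518

Area of P5's cell: 845.5518 (5 vertices)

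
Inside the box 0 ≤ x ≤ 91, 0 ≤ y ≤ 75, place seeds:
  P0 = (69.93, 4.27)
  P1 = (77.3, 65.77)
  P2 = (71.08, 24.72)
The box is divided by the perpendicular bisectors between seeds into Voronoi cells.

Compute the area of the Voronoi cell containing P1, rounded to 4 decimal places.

1. box [0,91]×[0,75]: [(0, 0) (91, 0) (91, 75) (0, 75)]
2. ⊥bis P1·P0 via (73.615,35.02): [(0, 43.8418) (91, 32.9366) (91, 75) (0, 75)]  |A|=3331.5802
3. ⊥bis P1·P2 via (74.19,45.245): [(0, 56.4865) (91, 42.6979) (91, 75) (0, 75)]  |A|=2312.1115
4. canonical 4-gon: [(0, 56.4865) (91, 42.6979) (91, 75) (0, 75)]
5. shoelace: 2312.1115

Area of P1's cell: 2312.1115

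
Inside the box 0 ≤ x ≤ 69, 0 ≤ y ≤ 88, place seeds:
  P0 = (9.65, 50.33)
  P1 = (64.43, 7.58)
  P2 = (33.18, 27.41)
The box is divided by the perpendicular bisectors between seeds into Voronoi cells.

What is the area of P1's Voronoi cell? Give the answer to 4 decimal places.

1. box [0,69]×[0,88]: [(0, 0) (69, 0) (69, 88) (0, 88)]
2. ⊥bis P1·P0 via (37.04,28.955): [(14.4437, 0) (69, 0) (69, 69.9087)]  |A|=1906.9794
3. ⊥bis P1·P2 via (48.805,17.495): [(37.7034, 0) (69, 0) (69, 49.3202)]  |A|=771.778
4. canonical 3-gon: [(37.7034, 0) (69, 0) (69, 49.3202)]
5. shoelace: 771.778

Area of P1's cell: 771.7780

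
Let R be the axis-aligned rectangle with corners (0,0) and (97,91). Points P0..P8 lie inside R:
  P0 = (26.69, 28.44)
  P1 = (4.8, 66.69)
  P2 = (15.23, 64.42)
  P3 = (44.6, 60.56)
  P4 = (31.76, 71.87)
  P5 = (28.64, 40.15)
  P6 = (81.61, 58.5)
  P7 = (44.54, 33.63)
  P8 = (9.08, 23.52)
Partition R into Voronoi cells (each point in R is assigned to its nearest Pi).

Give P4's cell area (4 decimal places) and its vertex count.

1. box [0,97]×[0,91]: [(0, 0) (97, 0) (97, 91) (0, 91)]
2. ⊥bis P4·P0 via (29.225,50.155): [(0, 53.5667) (97, 42.243) (97, 91) (0, 91)]  |A|=4180.2301
3. ⊥bis P4·P1 via (18.28,69.28): [(21.7878, 51.0232) (97, 42.243) (97, 91) (14.1068, 91)]  |A|=3490.4636
4. ⊥bis P4·P2 via (23.495,68.145): [(14.7848, 87.471) (31.7351, 49.862) (97, 42.243) (97, 91) (14.1068, 91)]  |A|=3313.2512
5. ⊥bis P4·P3 via (38.18,66.215): [(14.7848, 87.471) (29.041, 55.8397) (60.0116, 91) (14.1068, 91)]  |A|=821.4462
6. ⊥bis P4·P5 via (30.2,56.01): [(14.7848, 87.471) (28.9069, 56.1372) (29.2715, 56.1013) (60.0116, 91) (14.1068, 91)]  |A|=821.3944
7. ⊥bis P4·P6 via (56.685,65.185): [(14.7848, 87.471) (28.9069, 56.1372) (29.2715, 56.1013) (60.0116, 91) (14.1068, 91)]  |A|=821.3944
8. ⊥bis P4·P7 via (38.15,52.75): [(14.7848, 87.471) (28.9069, 56.1372) (29.2715, 56.1013) (60.0116, 91) (14.1068, 91)]  |A|=821.3944
9. ⊥bis P4·P8 via (20.42,47.695): [(14.7848, 87.471) (28.9069, 56.1372) (29.2715, 56.1013) (60.0116, 91) (14.1068, 91)]  |A|=821.3944
10. canonical 5-gon: [(14.7848, 87.471) (28.9069, 56.1372) (29.2715, 56.1013) (60.0116, 91) (14.1068, 91)]
11. shoelace: 821.3944

Area of P4's cell: 821.3944 (5 vertices)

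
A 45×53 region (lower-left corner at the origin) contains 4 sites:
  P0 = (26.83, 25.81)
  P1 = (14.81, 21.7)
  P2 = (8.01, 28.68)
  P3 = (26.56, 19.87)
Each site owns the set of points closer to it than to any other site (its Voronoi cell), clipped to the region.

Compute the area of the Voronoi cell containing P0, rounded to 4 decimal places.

1. box [0,45]×[0,53]: [(0, 0) (45, 0) (45, 53) (0, 53)]
2. ⊥bis P0·P1 via (20.82,23.755): [(28.9425, 0) (45, 0) (45, 53) (10.8203, 53)]  |A|=1331.2857
3. ⊥bis P0·P2 via (17.42,27.245): [(18.1006, 31.7081) (28.9425, 0) (45, 0) (45, 53) (21.3476, 53)]  |A|=1219.2123
4. ⊥bis P0·P3 via (26.695,22.84): [(18.1006, 31.7081) (21.0451, 23.0968) (45, 22.008) (45, 53) (21.3476, 53)]  |A|=770.1746
5. canonical 5-gon: [(18.1006, 31.7081) (21.0451, 23.0968) (45, 22.008) (45, 53) (21.3476, 53)]
6. shoelace: 770.1746

Area of P0's cell: 770.1746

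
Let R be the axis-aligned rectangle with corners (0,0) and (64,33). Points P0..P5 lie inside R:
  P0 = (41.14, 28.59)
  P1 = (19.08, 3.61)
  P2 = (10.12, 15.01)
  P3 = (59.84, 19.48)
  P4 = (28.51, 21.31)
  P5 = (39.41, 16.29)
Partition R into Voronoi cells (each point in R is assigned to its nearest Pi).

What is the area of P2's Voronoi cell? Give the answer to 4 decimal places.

1. box [0,64]×[0,33]: [(0, 0) (64, 0) (64, 33) (0, 33)]
2. ⊥bis P2·P0 via (25.63,21.8): [(0, 0) (35.1736, 0) (20.7268, 33) (0, 33)]  |A|=922.3581
3. ⊥bis P2·P1 via (14.6,9.31): [(0, 0) (2.7547, 0) (26.8745, 18.9573) (20.7268, 33) (0, 33)]  |A|=615.0699
4. ⊥bis P2·P3 via (34.98,17.245): [(0, 0) (2.7547, 0) (26.8745, 18.9573) (20.7268, 33) (0, 33)]  |A|=615.0699
5. ⊥bis P2·P4 via (19.315,18.16): [(0, 0) (2.7547, 0) (20.7034, 14.1071) (14.2312, 33) (0, 33)]  |A|=495.471
6. ⊥bis P2·P5 via (24.765,15.65): [(0, 0) (2.7547, 0) (20.7034, 14.1071) (14.2312, 33) (0, 33)]  |A|=495.471
7. canonical 5-gon: [(0, 0) (2.7547, 0) (20.7034, 14.1071) (14.2312, 33) (0, 33)]
8. shoelace: 495.471

Area of P2's cell: 495.4710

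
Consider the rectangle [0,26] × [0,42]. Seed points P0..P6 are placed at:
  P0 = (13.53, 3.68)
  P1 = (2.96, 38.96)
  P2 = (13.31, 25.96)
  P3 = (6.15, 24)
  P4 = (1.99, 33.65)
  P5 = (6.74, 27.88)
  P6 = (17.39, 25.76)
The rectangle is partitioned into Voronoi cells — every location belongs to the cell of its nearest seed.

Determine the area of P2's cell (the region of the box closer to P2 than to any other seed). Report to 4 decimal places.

1. box [0,26]×[0,42]: [(0, 0) (26, 0) (26, 42) (0, 42)]
2. ⊥bis P2·P0 via (13.42,14.82): [(0, 14.6875) (26, 14.9442) (26, 42) (0, 42)]  |A|=706.7878
3. ⊥bis P2·P1 via (8.135,32.46): [(0, 25.9833) (0, 14.6875) (26, 14.9442) (26, 42) (20.1176, 42)]  |A|=545.6789
4. ⊥bis P2·P3 via (9.73,24.98): [(7.7634, 32.1641) (12.5137, 14.8111) (26, 14.9442) (26, 42) (20.1176, 42)]  |A|=392.963
5. ⊥bis P2·P4 via (7.65,29.805): [(11.0069, 34.7464) (8.1911, 30.6016) (12.5137, 14.8111) (26, 14.9442) (26, 42) (20.1176, 42)]  |A|=389.8766
6. ⊥bis P2·P5 via (10.025,26.92): [(12.708, 36.1008) (9.5985, 25.4605) (12.5137, 14.8111) (26, 14.9442) (26, 42) (20.1176, 42)]  |A|=372.7776
7. ⊥bis P2·P6 via (15.35,25.86): [(15.9797, 38.7056) (12.708, 36.1008) (9.5985, 25.4605) (12.5137, 14.8111) (14.8095, 14.8337)]  |A|=94.0299
8. canonical 5-gon: [(15.9797, 38.7056) (12.708, 36.1008) (9.5985, 25.4605) (12.5137, 14.8111) (14.8095, 14.8337)]
9. shoelace: 94.0299

Area of P2's cell: 94.0299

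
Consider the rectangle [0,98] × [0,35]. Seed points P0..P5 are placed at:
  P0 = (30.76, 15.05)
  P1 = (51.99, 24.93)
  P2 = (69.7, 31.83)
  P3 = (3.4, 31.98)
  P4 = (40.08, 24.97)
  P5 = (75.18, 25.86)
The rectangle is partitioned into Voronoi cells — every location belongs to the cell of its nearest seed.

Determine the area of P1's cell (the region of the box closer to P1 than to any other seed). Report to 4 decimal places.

1. box [0,98]×[0,35]: [(0, 0) (98, 0) (98, 35) (0, 35)]
2. ⊥bis P1·P0 via (41.375,19.99): [(50.6779, 0) (98, 0) (98, 35) (34.3897, 35)]  |A|=1941.3172
3. ⊥bis P1·P2 via (60.845,28.38): [(50.6779, 0) (71.9021, 0) (58.2658, 35) (34.3897, 35)]  |A|=789.2558
4. ⊥bis P1·P3 via (27.695,28.455): [(50.6779, 0) (71.9021, 0) (58.2658, 35) (34.3897, 35)]  |A|=789.2558
5. ⊥bis P1·P4 via (46.035,24.95): [(45.9851, 10.0839) (50.6779, 0) (71.9021, 0) (58.2658, 35) (46.0688, 35)]  |A|=643.7574
6. ⊥bis P1·P5 via (63.585,25.395): [(45.9851, 10.0839) (50.6779, 0) (64.6034, 0) (63.766, 20.8829) (58.2658, 35) (46.0688, 35)]  |A|=567.5482
7. canonical 6-gon: [(45.9851, 10.0839) (50.6779, 0) (64.6034, 0) (63.766, 20.8829) (58.2658, 35) (46.0688, 35)]
8. shoelace: 567.5482

Area of P1's cell: 567.5482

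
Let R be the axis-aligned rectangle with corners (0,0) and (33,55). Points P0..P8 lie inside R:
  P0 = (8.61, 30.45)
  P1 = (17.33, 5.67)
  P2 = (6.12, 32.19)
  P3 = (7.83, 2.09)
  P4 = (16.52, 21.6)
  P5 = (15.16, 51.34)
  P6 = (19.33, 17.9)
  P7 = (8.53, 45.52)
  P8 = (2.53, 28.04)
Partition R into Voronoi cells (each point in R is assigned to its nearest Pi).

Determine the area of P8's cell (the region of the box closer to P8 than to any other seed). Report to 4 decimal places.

1. box [0,33]×[0,55]: [(0, 0) (33, 0) (33, 55) (0, 55)]
2. ⊥bis P8·P0 via (5.57,29.245): [(0, 43.2971) (0, 0) (17.1622, 0)]  |A|=371.5364
3. ⊥bis P8·P1 via (9.93,16.855): [(10.3667, 17.1439) (0, 43.2971) (0, 10.2853)]  |A|=171.111
4. ⊥bis P8·P2 via (4.325,30.115): [(10.3667, 17.1439) (5.6949, 28.93) (0, 33.8564) (0, 10.2853)]  |A|=144.2292
5. ⊥bis P8·P3 via (5.18,15.065): [(8.1374, 15.669) (10.3667, 17.1439) (5.6949, 28.93) (0, 33.8564) (0, 14.007)]  |A|=129.0866
6. ⊥bis P8·P4 via (9.525,24.82): [(5.0194, 15.0322) (8.3423, 22.2509) (5.6949, 28.93) (0, 33.8564) (0, 14.007)]  |A|=111.7055
7. ⊥bis P8·P5 via (8.845,39.69): [(5.0194, 15.0322) (8.3423, 22.2509) (5.6949, 28.93) (0, 33.8564) (0, 14.007)]  |A|=111.7055
8. ⊥bis P8·P6 via (10.93,22.97): [(5.0194, 15.0322) (8.3423, 22.2509) (5.6949, 28.93) (0, 33.8564) (0, 14.007)]  |A|=111.7055
9. ⊥bis P8·P7 via (5.53,36.78): [(5.0194, 15.0322) (8.3423, 22.2509) (5.6949, 28.93) (0, 33.8564) (0, 14.007)]  |A|=111.7055
10. canonical 5-gon: [(5.0194, 15.0322) (8.3423, 22.2509) (5.6949, 28.93) (0, 33.8564) (0, 14.007)]
11. shoelace: 111.7055

Area of P8's cell: 111.7055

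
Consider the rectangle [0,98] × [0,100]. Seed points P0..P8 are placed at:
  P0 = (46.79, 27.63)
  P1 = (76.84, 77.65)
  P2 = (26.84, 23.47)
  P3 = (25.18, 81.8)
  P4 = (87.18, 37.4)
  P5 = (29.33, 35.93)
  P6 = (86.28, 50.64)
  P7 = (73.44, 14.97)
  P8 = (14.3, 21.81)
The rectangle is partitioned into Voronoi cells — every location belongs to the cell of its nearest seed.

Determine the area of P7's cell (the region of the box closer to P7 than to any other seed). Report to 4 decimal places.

Area of P7's cell: 1074.0637

1. box [0,98]×[0,100]: [(0, 0) (98, 0) (98, 100) (0, 100)]
2. ⊥bis P7·P0 via (60.115,21.3): [(49.9965, 0) (98, 0) (98, 100) (97.5012, 100)]  |A|=2425.1154
3. ⊥bis P7·P1 via (75.14,46.31): [(72.0749, 46.4763) (49.9965, 0) (98, 0) (98, 45.07)]  |A|=1699.7334
4. ⊥bis P7·P2 via (50.14,19.22): [(72.0749, 46.4763) (49.9965, 0) (98, 0) (98, 45.07)]  |A|=1699.7334
5. ⊥bis P7·P3 via (49.31,48.385): [(72.0749, 46.4763) (49.9965, 0) (98, 0) (98, 45.07)]  |A|=1699.7334
6. ⊥bis P7·P4 via (80.31,26.185): [(66.4646, 34.6663) (49.9965, 0) (98, 0) (98, 15.3486)]  |A|=1074.0637
7. ⊥bis P7·P5 via (51.385,25.45): [(66.4646, 34.6663) (49.9965, 0) (98, 0) (98, 15.3486)]  |A|=1074.0637
8. ⊥bis P7·P6 via (79.86,32.805): [(66.4646, 34.6663) (49.9965, 0) (98, 0) (98, 15.3486)]  |A|=1074.0637
9. ⊥bis P7·P8 via (43.87,18.39): [(66.4646, 34.6663) (49.9965, 0) (98, 0) (98, 15.3486)]  |A|=1074.0637
10. canonical 4-gon: [(66.4646, 34.6663) (49.9965, 0) (98, 0) (98, 15.3486)]
11. shoelace: 1074.0637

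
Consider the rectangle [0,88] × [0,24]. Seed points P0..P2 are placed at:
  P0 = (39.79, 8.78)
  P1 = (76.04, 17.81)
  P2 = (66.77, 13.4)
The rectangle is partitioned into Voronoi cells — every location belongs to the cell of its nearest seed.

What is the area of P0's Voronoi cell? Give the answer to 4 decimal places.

Area of P0's cell: 1274.9802

1. box [0,88]×[0,24]: [(0, 0) (88, 0) (88, 24) (0, 24)]
2. ⊥bis P0·P1 via (57.915,13.295): [(0, 0) (61.2268, 0) (55.2483, 24) (0, 24)]  |A|=1397.7021
3. ⊥bis P0·P2 via (53.28,11.09): [(0, 0) (55.179, 0) (51.0693, 24) (0, 24)]  |A|=1274.9802
4. canonical 4-gon: [(0, 0) (55.179, 0) (51.0693, 24) (0, 24)]
5. shoelace: 1274.9802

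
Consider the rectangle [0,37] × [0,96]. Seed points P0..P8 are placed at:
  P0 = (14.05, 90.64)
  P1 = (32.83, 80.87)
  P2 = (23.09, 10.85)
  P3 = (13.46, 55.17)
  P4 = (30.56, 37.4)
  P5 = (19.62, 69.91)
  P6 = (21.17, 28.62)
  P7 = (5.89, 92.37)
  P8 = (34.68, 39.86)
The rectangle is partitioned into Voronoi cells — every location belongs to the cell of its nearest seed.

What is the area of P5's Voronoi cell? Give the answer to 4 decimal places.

Area of P5's cell: 492.0814

1. box [0,37]×[0,96]: [(0, 0) (37, 0) (37, 96) (0, 96)]
2. ⊥bis P5·P0 via (16.835,80.275): [(0, 75.7516) (0, 0) (37, 0) (37, 85.6932)]  |A|=2986.7278
3. ⊥bis P5·P1 via (26.225,75.39): [(21.1992, 81.4476) (0, 75.7516) (0, 0) (37, 0) (37, 62.403)]  |A|=2802.7253
4. ⊥bis P5·P2 via (21.355,40.38): [(21.1992, 81.4476) (0, 75.7516) (0, 39.1253) (37, 41.2992) (37, 62.403)]  |A|=1314.8717
5. ⊥bis P5·P3 via (16.54,62.54): [(21.1992, 81.4476) (0, 75.7516) (0, 69.4522) (37, 53.9896) (37, 62.403)]  |A|=519.0521
6. ⊥bis P5·P4 via (25.09,53.655): [(21.1992, 81.4476) (0, 75.7516) (0, 69.4522) (32.131, 56.0244) (37, 57.6629) (37, 62.403)]  |A|=510.1094
7. ⊥bis P5·P6 via (20.395,49.265): [(21.1992, 81.4476) (0, 75.7516) (0, 69.4522) (32.131, 56.0244) (37, 57.6629) (37, 62.403)]  |A|=510.1094
8. ⊥bis P5·P7 via (12.755,81.14): [(21.1992, 81.4476) (7.0306, 77.6406) (0, 73.3428) (0, 69.4522) (32.131, 56.0244) (37, 57.6629) (37, 62.403)]  |A|=501.6417
9. ⊥bis P5·P8 via (27.15,54.885): [(21.1992, 81.4476) (7.0306, 77.6406) (0, 73.3428) (0, 69.4522) (30.6546, 56.6414) (37, 59.8215) (37, 62.403)]  |A|=492.0814
10. canonical 7-gon: [(21.1992, 81.4476) (7.0306, 77.6406) (0, 73.3428) (0, 69.4522) (30.6546, 56.6414) (37, 59.8215) (37, 62.403)]
11. shoelace: 492.0814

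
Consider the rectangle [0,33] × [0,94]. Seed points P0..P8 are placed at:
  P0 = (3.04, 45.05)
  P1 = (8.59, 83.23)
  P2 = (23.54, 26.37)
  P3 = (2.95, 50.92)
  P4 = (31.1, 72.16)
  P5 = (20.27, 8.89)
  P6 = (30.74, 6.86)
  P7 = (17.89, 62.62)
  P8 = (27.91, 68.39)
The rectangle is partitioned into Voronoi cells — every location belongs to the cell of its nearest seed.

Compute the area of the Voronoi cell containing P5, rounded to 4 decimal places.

1. box [0,33]×[0,94]: [(0, 0) (33, 0) (33, 94) (0, 94)]
2. ⊥bis P5·P0 via (11.655,26.97): [(0, 21.4165) (0, 0) (33, 0) (33, 37.1408)]  |A|=966.1941
3. ⊥bis P5·P1 via (14.43,46.06): [(0, 21.4165) (0, 0) (33, 0) (33, 37.1408)]  |A|=966.1941
4. ⊥bis P5·P2 via (21.905,17.63): [(0.4692, 21.64) (0, 21.4165) (0, 0) (33, 0) (33, 15.5544)]  |A|=615.0839
5. ⊥bis P5·P3 via (11.61,29.905): [(0.4692, 21.64) (0, 21.4165) (0, 0) (33, 0) (33, 15.5544)]  |A|=615.0839
6. ⊥bis P5·P4 via (25.685,40.525): [(0.4692, 21.64) (0, 21.4165) (0, 0) (33, 0) (33, 15.5544)]  |A|=615.0839
7. ⊥bis P5·P6 via (25.505,7.875): [(27.2042, 16.6387) (0.4692, 21.64) (0, 21.4165) (0, 0) (23.9781, 0)]  |A|=494.9524
8. ⊥bis P5·P7 via (19.08,35.755): [(27.2042, 16.6387) (0.4692, 21.64) (0, 21.4165) (0, 0) (23.9781, 0)]  |A|=494.9524
9. ⊥bis P5·P8 via (24.09,38.64): [(27.2042, 16.6387) (0.4692, 21.64) (0, 21.4165) (0, 0) (23.9781, 0)]  |A|=494.9524
10. canonical 5-gon: [(27.2042, 16.6387) (0.4692, 21.64) (0, 21.4165) (0, 0) (23.9781, 0)]
11. shoelace: 494.9524

Area of P5's cell: 494.9524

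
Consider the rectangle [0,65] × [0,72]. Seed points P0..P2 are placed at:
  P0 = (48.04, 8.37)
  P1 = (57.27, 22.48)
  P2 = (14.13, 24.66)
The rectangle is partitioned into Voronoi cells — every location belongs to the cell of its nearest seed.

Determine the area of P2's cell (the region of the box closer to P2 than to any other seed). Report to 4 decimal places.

1. box [0,65]×[0,72]: [(0, 0) (65, 0) (65, 72) (0, 72)]
2. ⊥bis P2·P0 via (31.085,16.515): [(0, 0) (23.1514, 0) (57.7394, 72) (0, 72)]  |A|=2912.0677
3. ⊥bis P2·P1 via (35.7,23.57): [(0, 0) (23.1514, 0) (35.8441, 26.4218) (38.1473, 72) (0, 72)]  |A|=2465.5817
4. canonical 5-gon: [(0, 0) (23.1514, 0) (35.8441, 26.4218) (38.1473, 72) (0, 72)]
5. shoelace: 2465.5817

Area of P2's cell: 2465.5817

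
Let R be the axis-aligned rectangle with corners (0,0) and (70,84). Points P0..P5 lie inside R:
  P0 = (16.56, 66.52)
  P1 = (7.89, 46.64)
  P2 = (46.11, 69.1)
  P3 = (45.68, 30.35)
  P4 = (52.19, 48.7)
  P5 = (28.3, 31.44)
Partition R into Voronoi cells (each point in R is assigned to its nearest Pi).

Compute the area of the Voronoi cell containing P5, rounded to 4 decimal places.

1. box [0,70]×[0,84]: [(0, 0) (70, 0) (70, 84) (0, 84)]
2. ⊥bis P5·P0 via (22.43,48.98): [(0, 41.4735) (0, 0) (70, 0) (70, 64.8999)]  |A|=3723.0705
3. ⊥bis P5·P1 via (18.095,39.04): [(26.516, 50.3474) (0, 14.7427) (0, 0) (70, 0) (70, 64.8999)]  |A|=3368.6733
4. ⊥bis P5·P2 via (37.205,50.27): [(32.6796, 52.4102) (26.516, 50.3474) (0, 14.7427) (0, 0) (70, 0) (70, 34.7607)]  |A|=2806.2689
5. ⊥bis P5·P3 via (36.99,30.895): [(38.1763, 49.8107) (32.6796, 52.4102) (26.516, 50.3474) (0, 14.7427) (0, 0) (35.0524, 0)]  |A|=1382.78
6. ⊥bis P5·P4 via (40.245,40.07): [(37.7794, 43.4826) (31.5924, 52.0463) (26.516, 50.3474) (0, 14.7427) (0, 0) (35.0524, 0)]  |A|=1359.0917
7. canonical 6-gon: [(37.7794, 43.4826) (31.5924, 52.0463) (26.516, 50.3474) (0, 14.7427) (0, 0) (35.0524, 0)]
8. shoelace: 1359.0917

Area of P5's cell: 1359.0917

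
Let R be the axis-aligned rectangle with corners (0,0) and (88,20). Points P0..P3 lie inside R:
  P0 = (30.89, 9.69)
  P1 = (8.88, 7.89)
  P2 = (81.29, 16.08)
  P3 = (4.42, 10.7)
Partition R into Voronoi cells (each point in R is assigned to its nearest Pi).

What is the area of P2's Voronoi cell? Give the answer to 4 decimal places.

1. box [0,88]×[0,20]: [(0, 0) (88, 0) (88, 20) (0, 20)]
2. ⊥bis P2·P0 via (56.09,12.885): [(57.7236, 0) (88, 0) (88, 20) (55.1879, 20)]  |A|=630.8845
3. ⊥bis P2·P1 via (45.085,11.985): [(57.7236, 0) (88, 0) (88, 20) (55.1879, 20)]  |A|=630.8845
4. ⊥bis P2·P3 via (42.855,13.39): [(57.7236, 0) (88, 0) (88, 20) (55.1879, 20)]  |A|=630.8845
5. canonical 4-gon: [(57.7236, 0) (88, 0) (88, 20) (55.1879, 20)]
6. shoelace: 630.8845

Area of P2's cell: 630.8845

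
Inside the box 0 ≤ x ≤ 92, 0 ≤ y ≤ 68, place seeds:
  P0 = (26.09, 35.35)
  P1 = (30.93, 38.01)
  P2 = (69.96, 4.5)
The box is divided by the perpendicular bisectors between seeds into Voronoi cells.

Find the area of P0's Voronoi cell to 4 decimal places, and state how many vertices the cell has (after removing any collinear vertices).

Area of P0's cell: 1953.1167 (5 vertices)

1. box [0,92]×[0,68]: [(0, 0) (92, 0) (92, 68) (0, 68)]
2. ⊥bis P0·P1 via (28.51,36.68): [(0, 0) (48.6688, 0) (11.2969, 68) (0, 68)]  |A|=2038.8367
3. ⊥bis P0·P2 via (48.025,19.925): [(0, 0) (34.0135, 0) (42.2397, 11.6981) (11.2969, 68) (0, 68)]  |A|=1953.1167
4. canonical 5-gon: [(0, 0) (34.0135, 0) (42.2397, 11.6981) (11.2969, 68) (0, 68)]
5. shoelace: 1953.1167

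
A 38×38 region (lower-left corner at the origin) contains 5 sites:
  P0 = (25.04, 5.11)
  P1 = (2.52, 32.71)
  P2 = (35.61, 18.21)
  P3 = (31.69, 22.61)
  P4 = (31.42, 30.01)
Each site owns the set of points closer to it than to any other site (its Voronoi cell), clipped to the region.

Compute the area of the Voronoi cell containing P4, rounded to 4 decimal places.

Area of P4's cell: 248.3647

1. box [0,38]×[0,38]: [(0, 0) (38, 0) (38, 38) (0, 38)]
2. ⊥bis P4·P0 via (28.23,17.56): [(0, 24.7932) (38, 15.0567) (38, 38) (0, 38)]  |A|=686.8517
3. ⊥bis P4·P1 via (16.97,31.36): [(15.9741, 20.7003) (38, 15.0567) (38, 38) (17.5903, 38)]  |A|=429.2143
4. ⊥bis P4·P2 via (33.515,24.11): [(15.9741, 20.7003) (20.5851, 19.5188) (38, 25.7026) (38, 38) (17.5903, 38)]  |A|=336.5161
5. ⊥bis P4·P3 via (31.555,26.31): [(16.4467, 25.7588) (38, 26.5452) (38, 38) (17.5903, 38)]  |A|=248.3647
6. canonical 4-gon: [(16.4467, 25.7588) (38, 26.5452) (38, 38) (17.5903, 38)]
7. shoelace: 248.3647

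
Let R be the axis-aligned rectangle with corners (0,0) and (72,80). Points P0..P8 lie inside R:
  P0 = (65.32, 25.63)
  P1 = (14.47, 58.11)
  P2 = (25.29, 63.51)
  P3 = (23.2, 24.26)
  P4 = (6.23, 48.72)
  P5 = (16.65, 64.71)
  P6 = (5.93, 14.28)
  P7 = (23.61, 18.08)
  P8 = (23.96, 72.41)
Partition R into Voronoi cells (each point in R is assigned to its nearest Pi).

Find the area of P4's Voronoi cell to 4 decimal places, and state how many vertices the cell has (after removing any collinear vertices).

Area of P4's cell: 397.5858 (4 vertices)

1. box [0,72]×[0,80]: [(0, 0) (72, 0) (72, 80) (0, 80)]
2. ⊥bis P4·P0 via (35.775,37.175): [(0, 0) (21.2485, 0) (52.5093, 80) (0, 80)]  |A|=2950.3117
3. ⊥bis P4·P1 via (10.35,53.415): [(0, 62.4974) (0, 0) (21.2485, 0) (34.0084, 32.6541)]  |A|=1409.6437
4. ⊥bis P4·P2 via (15.76,56.115): [(33.8724, 32.7734) (0, 62.4974) (0, 0) (21.2485, 0) (33.9939, 32.6169)]  |A|=1409.6403
5. ⊥bis P4·P3 via (14.715,36.49): [(23.0485, 42.2717) (0, 62.4974) (0, 26.2809)]  |A|=417.3682
6. ⊥bis P4·P5 via (11.44,56.715): [(23.0485, 42.2717) (0, 62.4974) (0, 26.2809)]  |A|=417.3682
7. ⊥bis P4·P6 via (6.08,31.5): [(7.5047, 31.4876) (23.0485, 42.2717) (0, 62.4974) (0, 31.553)]  |A|=397.5858
8. ⊥bis P4·P7 via (14.92,33.4): [(7.5047, 31.4876) (23.0485, 42.2717) (0, 62.4974) (0, 31.553)]  |A|=397.5858
9. ⊥bis P4·P8 via (15.095,60.565): [(7.5047, 31.4876) (23.0485, 42.2717) (0, 62.4974) (0, 31.553)]  |A|=397.5858
10. canonical 4-gon: [(7.5047, 31.4876) (23.0485, 42.2717) (0, 62.4974) (0, 31.553)]
11. shoelace: 397.5858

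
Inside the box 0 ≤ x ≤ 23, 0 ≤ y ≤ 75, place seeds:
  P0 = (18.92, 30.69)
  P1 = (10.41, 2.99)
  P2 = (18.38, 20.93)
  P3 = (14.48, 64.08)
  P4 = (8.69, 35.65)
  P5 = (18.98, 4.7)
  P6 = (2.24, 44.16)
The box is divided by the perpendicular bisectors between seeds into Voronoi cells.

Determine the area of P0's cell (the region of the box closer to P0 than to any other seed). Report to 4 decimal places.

1. box [0,23]×[0,75]: [(0, 0) (23, 0) (23, 75) (0, 75)]
2. ⊥bis P0·P1 via (14.665,16.84): [(0, 21.3454) (23, 14.2793) (23, 75) (0, 75)]  |A|=1315.3159
3. ⊥bis P0·P2 via (18.65,25.81): [(0, 26.8419) (23, 25.5693) (23, 75) (0, 75)]  |A|=1122.2713
4. ⊥bis P0·P3 via (16.7,47.385): [(0, 45.1643) (0, 26.8419) (23, 25.5693) (23, 48.2227)]  |A|=471.2226
5. ⊥bis P0·P4 via (13.805,33.17): [(20.9726, 47.9531) (10.4563, 26.2633) (23, 25.5693) (23, 48.2227)]  |A|=162.6482
6. ⊥bis P0·P5 via (18.95,17.695): [(20.9726, 47.9531) (10.4563, 26.2633) (23, 25.5693) (23, 48.2227)]  |A|=162.6482
7. ⊥bis P0·P6 via (10.58,37.425): [(20.9726, 47.9531) (10.4563, 26.2633) (23, 25.5693) (23, 48.2227)]  |A|=162.6482
8. canonical 4-gon: [(20.9726, 47.9531) (10.4563, 26.2633) (23, 25.5693) (23, 48.2227)]
9. shoelace: 162.6482

Area of P0's cell: 162.6482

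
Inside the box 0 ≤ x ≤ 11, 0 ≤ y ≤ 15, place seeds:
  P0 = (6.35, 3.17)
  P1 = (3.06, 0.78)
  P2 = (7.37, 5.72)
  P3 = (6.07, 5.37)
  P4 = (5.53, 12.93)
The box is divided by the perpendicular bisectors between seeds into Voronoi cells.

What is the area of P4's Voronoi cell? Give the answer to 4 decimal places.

1. box [0,11]×[0,15]: [(0, 0) (11, 0) (11, 15) (0, 15)]
2. ⊥bis P4·P0 via (5.94,8.05): [(0, 7.5509) (11, 8.4751) (11, 15) (0, 15)]  |A|=76.8566
3. ⊥bis P4·P1 via (4.295,6.855): [(0, 7.7281) (0.6167, 7.6028) (11, 8.4751) (11, 15) (0, 15)]  |A|=76.802
4. ⊥bis P4·P2 via (6.45,9.325): [(0, 7.7281) (0.1073, 7.7063) (11, 10.4862) (11, 15) (0, 15)]  |A|=65.0892
5. ⊥bis P4·P3 via (5.8,9.15): [(0, 8.7357) (5.7504, 9.1465) (11, 10.4862) (11, 15) (0, 15)]  |A|=62.0535
6. canonical 5-gon: [(0, 8.7357) (5.7504, 9.1465) (11, 10.4862) (11, 15) (0, 15)]
7. shoelace: 62.0535

Area of P4's cell: 62.0535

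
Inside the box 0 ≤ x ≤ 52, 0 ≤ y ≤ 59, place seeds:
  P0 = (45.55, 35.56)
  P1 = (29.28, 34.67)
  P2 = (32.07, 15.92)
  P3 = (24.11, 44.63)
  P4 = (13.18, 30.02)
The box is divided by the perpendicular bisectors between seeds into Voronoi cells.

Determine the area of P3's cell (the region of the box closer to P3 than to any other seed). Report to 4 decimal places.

Area of P3's cell: 657.2904

1. box [0,52]×[0,59]: [(0, 0) (52, 0) (52, 59) (0, 59)]
2. ⊥bis P3·P0 via (34.83,40.095): [(0, 0) (17.8682, 0) (42.8276, 59) (0, 59)]  |A|=1790.5249
3. ⊥bis P3·P1 via (26.695,39.65): [(0, 25.7933) (36.8778, 44.9356) (42.8276, 59) (0, 59)]  |A|=913.4669
4. ⊥bis P3·P2 via (28.09,30.275): [(0, 25.7933) (36.8778, 44.9356) (42.8276, 59) (0, 59)]  |A|=913.4669
5. ⊥bis P3·P4 via (18.645,37.325): [(0, 51.2737) (20.1077, 36.2307) (36.8778, 44.9356) (42.8276, 59) (0, 59)]  |A|=657.2904
6. canonical 5-gon: [(0, 51.2737) (20.1077, 36.2307) (36.8778, 44.9356) (42.8276, 59) (0, 59)]
7. shoelace: 657.2904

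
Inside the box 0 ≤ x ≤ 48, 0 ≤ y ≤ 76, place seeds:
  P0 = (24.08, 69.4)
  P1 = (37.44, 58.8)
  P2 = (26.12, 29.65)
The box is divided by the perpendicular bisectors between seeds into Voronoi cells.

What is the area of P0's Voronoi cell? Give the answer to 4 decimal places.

Area of P0's cell: 801.5099

1. box [0,48]×[0,76]: [(0, 0) (48, 0) (48, 76) (0, 76)]
2. ⊥bis P0·P1 via (30.76,64.1): [(0, 25.3308) (40.2016, 76) (0, 76)]  |A|=1018.492
3. ⊥bis P0·P2 via (25.1,49.525): [(0, 48.2368) (18.9454, 49.2091) (40.2016, 76) (0, 76)]  |A|=801.5099
4. canonical 4-gon: [(0, 48.2368) (18.9454, 49.2091) (40.2016, 76) (0, 76)]
5. shoelace: 801.5099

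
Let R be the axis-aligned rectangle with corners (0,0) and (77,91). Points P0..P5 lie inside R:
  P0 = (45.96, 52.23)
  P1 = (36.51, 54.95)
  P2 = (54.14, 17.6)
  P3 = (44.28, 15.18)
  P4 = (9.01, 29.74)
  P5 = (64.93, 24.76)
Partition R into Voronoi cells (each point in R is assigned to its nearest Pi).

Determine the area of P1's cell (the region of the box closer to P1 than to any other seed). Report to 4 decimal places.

Area of P1's cell: 1993.8459

1. box [0,77]×[0,91]: [(0, 0) (77, 0) (77, 91) (0, 91)]
2. ⊥bis P1·P0 via (41.235,53.59): [(0, 0) (25.8102, 0) (52.0027, 91) (0, 91)]  |A|=3540.4869
3. ⊥bis P1·P2 via (45.325,36.275): [(0, 14.8806) (34.8246, 31.3186) (52.0027, 91) (0, 91)]  |A|=2877.2121
4. ⊥bis P1·P3 via (40.395,35.065): [(0, 27.1729) (35.6353, 34.1351) (52.0027, 91) (0, 91)]  |A|=2615.8144
5. ⊥bis P1·P4 via (22.76,42.345): [(0, 67.1724) (31.0988, 33.2488) (35.6353, 34.1351) (52.0027, 91) (0, 91)]  |A|=1993.8459
6. ⊥bis P1·P5 via (50.72,39.855): [(0, 67.1724) (31.0988, 33.2488) (35.6353, 34.1351) (52.0027, 91) (0, 91)]  |A|=1993.8459
7. canonical 5-gon: [(0, 67.1724) (31.0988, 33.2488) (35.6353, 34.1351) (52.0027, 91) (0, 91)]
8. shoelace: 1993.8459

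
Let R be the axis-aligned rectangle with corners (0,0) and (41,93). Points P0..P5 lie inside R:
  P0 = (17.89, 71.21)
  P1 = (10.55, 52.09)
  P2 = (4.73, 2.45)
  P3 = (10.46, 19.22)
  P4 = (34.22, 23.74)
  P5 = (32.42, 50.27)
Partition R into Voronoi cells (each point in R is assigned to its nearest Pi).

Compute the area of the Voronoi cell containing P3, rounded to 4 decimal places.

Area of P3's cell: 587.7135

1. box [0,41]×[0,93]: [(0, 0) (41, 0) (41, 93) (0, 93)]
2. ⊥bis P3·P0 via (14.175,45.215): [(0, 47.2408) (0, 0) (41, 0) (41, 41.3814)]  |A|=1816.7543
3. ⊥bis P3·P1 via (10.505,35.655): [(0, 35.6838) (0, 0) (41, 0) (41, 35.5715)]  |A|=1460.733
4. ⊥bis P3·P2 via (7.595,10.835): [(0, 35.6838) (0, 13.4301) (39.3058, 0) (41, 0) (41, 35.5715)]  |A|=1196.793
5. ⊥bis P3·P4 via (22.34,21.48): [(19.6482, 35.63) (0, 35.6838) (0, 13.4301) (25.5309, 4.7066)]  |A|=587.7135
6. ⊥bis P3·P5 via (21.44,34.745): [(19.6482, 35.63) (0, 35.6838) (0, 13.4301) (25.5309, 4.7066)]  |A|=587.7135
7. canonical 4-gon: [(19.6482, 35.63) (0, 35.6838) (0, 13.4301) (25.5309, 4.7066)]
8. shoelace: 587.7135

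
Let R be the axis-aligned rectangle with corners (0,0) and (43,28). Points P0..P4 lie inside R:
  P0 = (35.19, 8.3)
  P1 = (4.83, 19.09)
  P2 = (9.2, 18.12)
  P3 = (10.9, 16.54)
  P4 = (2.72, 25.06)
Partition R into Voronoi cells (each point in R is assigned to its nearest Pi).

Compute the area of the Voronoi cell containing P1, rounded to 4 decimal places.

Area of P1's cell: 102.5141

1. box [0,43]×[0,28]: [(0, 0) (43, 0) (43, 28) (0, 28)]
2. ⊥bis P1·P0 via (20.01,13.695): [(0, 0) (15.1428, 0) (25.094, 28) (0, 28)]  |A|=563.3151
3. ⊥bis P1·P2 via (7.015,18.605): [(0, 0) (2.8853, 0) (9.1004, 28) (0, 28)]  |A|=167.7995
4. ⊥bis P1·P3 via (7.865,17.815): [(0, 0) (0.3809, 0) (5.6909, 12.6399) (9.1004, 28) (0, 28)]  |A|=151.9722
5. ⊥bis P1·P4 via (3.775,22.075): [(0, 20.7408) (0, 0) (0.3809, 0) (5.6909, 12.6399) (8.1266, 23.613)]  |A|=102.5141
6. canonical 5-gon: [(0, 20.7408) (0, 0) (0.3809, 0) (5.6909, 12.6399) (8.1266, 23.613)]
7. shoelace: 102.5141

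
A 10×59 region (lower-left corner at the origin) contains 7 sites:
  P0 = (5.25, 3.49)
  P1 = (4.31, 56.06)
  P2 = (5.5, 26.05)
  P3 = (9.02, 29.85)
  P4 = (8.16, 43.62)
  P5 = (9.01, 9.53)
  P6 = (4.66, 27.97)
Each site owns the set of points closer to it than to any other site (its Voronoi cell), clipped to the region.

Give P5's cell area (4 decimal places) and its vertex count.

Area of P5's cell: 94.7492 (4 vertices)

1. box [0,10]×[0,59]: [(0, 0) (10, 0) (10, 59) (0, 59)]
2. ⊥bis P5·P0 via (7.13,6.51): [(0, 10.9485) (10, 4.7234) (10, 59) (0, 59)]  |A|=511.6404
3. ⊥bis P5·P1 via (6.66,32.795): [(0, 32.1223) (0, 10.9485) (10, 4.7234) (10, 33.1324)]  |A|=247.9136
4. ⊥bis P5·P2 via (7.255,17.79): [(0, 16.2485) (0, 10.9485) (10, 4.7234) (10, 18.3732)]  |A|=94.7492
5. ⊥bis P5·P3 via (9.015,19.69): [(0, 16.2485) (0, 10.9485) (10, 4.7234) (10, 18.3732)]  |A|=94.7492
6. ⊥bis P5·P4 via (8.585,26.575): [(0, 16.2485) (0, 10.9485) (10, 4.7234) (10, 18.3732)]  |A|=94.7492
7. ⊥bis P5·P6 via (6.835,18.75): [(0, 16.2485) (0, 10.9485) (10, 4.7234) (10, 18.3732)]  |A|=94.7492
8. canonical 4-gon: [(0, 16.2485) (0, 10.9485) (10, 4.7234) (10, 18.3732)]
9. shoelace: 94.7492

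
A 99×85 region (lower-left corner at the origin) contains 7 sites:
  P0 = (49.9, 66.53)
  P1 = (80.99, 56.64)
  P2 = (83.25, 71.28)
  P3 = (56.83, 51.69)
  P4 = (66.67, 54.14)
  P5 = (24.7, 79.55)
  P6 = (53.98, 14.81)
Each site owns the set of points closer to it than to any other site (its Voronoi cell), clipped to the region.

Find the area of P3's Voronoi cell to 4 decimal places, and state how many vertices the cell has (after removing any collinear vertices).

Area of P3's cell: 840.0571 (4 vertices)

1. box [0,99]×[0,85]: [(0, 0) (99, 0) (99, 85) (0, 85)]
2. ⊥bis P3·P0 via (53.365,59.11): [(0, 34.1896) (0, 0) (99, 0) (99, 80.4207)]  |A|=5673.2067
3. ⊥bis P3·P1 via (68.91,54.165): [(66.6279, 65.3035) (0, 34.1896) (0, 0) (80.0075, 0)]  |A|=3751.3762
4. ⊥bis P3·P2 via (70.04,61.485): [(66.6279, 65.3035) (0, 34.1896) (0, 0) (80.0075, 0)]  |A|=3751.3762
5. ⊥bis P3·P4 via (61.75,52.915): [(59.4948, 61.9725) (0, 34.1896) (0, 0) (74.925, 0)]  |A|=3338.6952
6. ⊥bis P3·P5 via (40.765,65.62): [(59.4948, 61.9725) (22.7055, 44.7926) (0, 18.6071) (0, 0) (74.925, 0)]  |A|=3161.7915
7. ⊥bis P3·P6 via (55.405,33.25): [(66.8668, 32.3643) (59.4948, 61.9725) (22.7055, 44.7926) (15.3789, 36.3431)]  |A|=840.0571
8. canonical 4-gon: [(66.8668, 32.3643) (59.4948, 61.9725) (22.7055, 44.7926) (15.3789, 36.3431)]
9. shoelace: 840.0571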